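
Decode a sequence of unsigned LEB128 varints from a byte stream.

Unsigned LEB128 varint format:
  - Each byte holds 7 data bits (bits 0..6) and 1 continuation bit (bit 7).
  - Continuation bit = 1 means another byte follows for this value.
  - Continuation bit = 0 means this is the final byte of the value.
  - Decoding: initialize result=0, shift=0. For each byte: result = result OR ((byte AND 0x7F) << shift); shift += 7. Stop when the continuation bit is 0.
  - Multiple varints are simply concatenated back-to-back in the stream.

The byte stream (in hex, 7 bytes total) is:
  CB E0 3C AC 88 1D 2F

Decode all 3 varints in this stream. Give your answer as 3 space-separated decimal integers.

  byte[0]=0xCB cont=1 payload=0x4B=75: acc |= 75<<0 -> acc=75 shift=7
  byte[1]=0xE0 cont=1 payload=0x60=96: acc |= 96<<7 -> acc=12363 shift=14
  byte[2]=0x3C cont=0 payload=0x3C=60: acc |= 60<<14 -> acc=995403 shift=21 [end]
Varint 1: bytes[0:3] = CB E0 3C -> value 995403 (3 byte(s))
  byte[3]=0xAC cont=1 payload=0x2C=44: acc |= 44<<0 -> acc=44 shift=7
  byte[4]=0x88 cont=1 payload=0x08=8: acc |= 8<<7 -> acc=1068 shift=14
  byte[5]=0x1D cont=0 payload=0x1D=29: acc |= 29<<14 -> acc=476204 shift=21 [end]
Varint 2: bytes[3:6] = AC 88 1D -> value 476204 (3 byte(s))
  byte[6]=0x2F cont=0 payload=0x2F=47: acc |= 47<<0 -> acc=47 shift=7 [end]
Varint 3: bytes[6:7] = 2F -> value 47 (1 byte(s))

Answer: 995403 476204 47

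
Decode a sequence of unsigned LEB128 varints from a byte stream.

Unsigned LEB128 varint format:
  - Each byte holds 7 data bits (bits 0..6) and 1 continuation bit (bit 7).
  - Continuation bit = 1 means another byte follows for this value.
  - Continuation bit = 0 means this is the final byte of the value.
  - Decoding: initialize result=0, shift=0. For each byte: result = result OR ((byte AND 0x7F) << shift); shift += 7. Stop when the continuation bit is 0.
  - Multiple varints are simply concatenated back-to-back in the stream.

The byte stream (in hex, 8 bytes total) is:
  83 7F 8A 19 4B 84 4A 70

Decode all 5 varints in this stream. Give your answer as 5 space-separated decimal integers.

Answer: 16259 3210 75 9476 112

Derivation:
  byte[0]=0x83 cont=1 payload=0x03=3: acc |= 3<<0 -> acc=3 shift=7
  byte[1]=0x7F cont=0 payload=0x7F=127: acc |= 127<<7 -> acc=16259 shift=14 [end]
Varint 1: bytes[0:2] = 83 7F -> value 16259 (2 byte(s))
  byte[2]=0x8A cont=1 payload=0x0A=10: acc |= 10<<0 -> acc=10 shift=7
  byte[3]=0x19 cont=0 payload=0x19=25: acc |= 25<<7 -> acc=3210 shift=14 [end]
Varint 2: bytes[2:4] = 8A 19 -> value 3210 (2 byte(s))
  byte[4]=0x4B cont=0 payload=0x4B=75: acc |= 75<<0 -> acc=75 shift=7 [end]
Varint 3: bytes[4:5] = 4B -> value 75 (1 byte(s))
  byte[5]=0x84 cont=1 payload=0x04=4: acc |= 4<<0 -> acc=4 shift=7
  byte[6]=0x4A cont=0 payload=0x4A=74: acc |= 74<<7 -> acc=9476 shift=14 [end]
Varint 4: bytes[5:7] = 84 4A -> value 9476 (2 byte(s))
  byte[7]=0x70 cont=0 payload=0x70=112: acc |= 112<<0 -> acc=112 shift=7 [end]
Varint 5: bytes[7:8] = 70 -> value 112 (1 byte(s))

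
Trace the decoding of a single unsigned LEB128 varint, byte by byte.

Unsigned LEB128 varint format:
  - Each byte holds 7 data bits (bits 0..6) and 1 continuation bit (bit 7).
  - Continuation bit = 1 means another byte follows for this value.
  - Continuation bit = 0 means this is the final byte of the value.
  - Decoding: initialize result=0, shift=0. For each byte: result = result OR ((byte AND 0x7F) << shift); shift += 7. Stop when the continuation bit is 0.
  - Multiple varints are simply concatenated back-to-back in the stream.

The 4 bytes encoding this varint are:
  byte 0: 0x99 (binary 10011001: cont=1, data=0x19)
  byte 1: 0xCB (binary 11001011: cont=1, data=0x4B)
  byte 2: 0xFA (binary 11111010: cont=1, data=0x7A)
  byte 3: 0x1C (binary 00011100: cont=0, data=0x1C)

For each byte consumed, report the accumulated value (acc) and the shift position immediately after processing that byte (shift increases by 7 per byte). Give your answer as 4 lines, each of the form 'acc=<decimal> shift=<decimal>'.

Answer: acc=25 shift=7
acc=9625 shift=14
acc=2008473 shift=21
acc=60728729 shift=28

Derivation:
byte 0=0x99: payload=0x19=25, contrib = 25<<0 = 25; acc -> 25, shift -> 7
byte 1=0xCB: payload=0x4B=75, contrib = 75<<7 = 9600; acc -> 9625, shift -> 14
byte 2=0xFA: payload=0x7A=122, contrib = 122<<14 = 1998848; acc -> 2008473, shift -> 21
byte 3=0x1C: payload=0x1C=28, contrib = 28<<21 = 58720256; acc -> 60728729, shift -> 28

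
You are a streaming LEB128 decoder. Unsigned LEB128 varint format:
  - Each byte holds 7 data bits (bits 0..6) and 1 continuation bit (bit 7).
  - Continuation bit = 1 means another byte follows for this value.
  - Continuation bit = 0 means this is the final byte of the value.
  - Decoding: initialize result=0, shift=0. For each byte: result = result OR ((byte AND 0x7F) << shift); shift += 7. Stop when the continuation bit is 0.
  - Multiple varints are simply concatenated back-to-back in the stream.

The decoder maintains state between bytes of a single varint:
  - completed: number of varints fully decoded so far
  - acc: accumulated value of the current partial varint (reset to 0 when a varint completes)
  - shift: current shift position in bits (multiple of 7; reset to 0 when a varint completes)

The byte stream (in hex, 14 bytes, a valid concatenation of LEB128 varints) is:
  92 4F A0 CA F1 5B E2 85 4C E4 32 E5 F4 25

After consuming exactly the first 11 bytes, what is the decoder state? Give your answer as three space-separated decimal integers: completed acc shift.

byte[0]=0x92 cont=1 payload=0x12: acc |= 18<<0 -> completed=0 acc=18 shift=7
byte[1]=0x4F cont=0 payload=0x4F: varint #1 complete (value=10130); reset -> completed=1 acc=0 shift=0
byte[2]=0xA0 cont=1 payload=0x20: acc |= 32<<0 -> completed=1 acc=32 shift=7
byte[3]=0xCA cont=1 payload=0x4A: acc |= 74<<7 -> completed=1 acc=9504 shift=14
byte[4]=0xF1 cont=1 payload=0x71: acc |= 113<<14 -> completed=1 acc=1860896 shift=21
byte[5]=0x5B cont=0 payload=0x5B: varint #2 complete (value=192701728); reset -> completed=2 acc=0 shift=0
byte[6]=0xE2 cont=1 payload=0x62: acc |= 98<<0 -> completed=2 acc=98 shift=7
byte[7]=0x85 cont=1 payload=0x05: acc |= 5<<7 -> completed=2 acc=738 shift=14
byte[8]=0x4C cont=0 payload=0x4C: varint #3 complete (value=1245922); reset -> completed=3 acc=0 shift=0
byte[9]=0xE4 cont=1 payload=0x64: acc |= 100<<0 -> completed=3 acc=100 shift=7
byte[10]=0x32 cont=0 payload=0x32: varint #4 complete (value=6500); reset -> completed=4 acc=0 shift=0

Answer: 4 0 0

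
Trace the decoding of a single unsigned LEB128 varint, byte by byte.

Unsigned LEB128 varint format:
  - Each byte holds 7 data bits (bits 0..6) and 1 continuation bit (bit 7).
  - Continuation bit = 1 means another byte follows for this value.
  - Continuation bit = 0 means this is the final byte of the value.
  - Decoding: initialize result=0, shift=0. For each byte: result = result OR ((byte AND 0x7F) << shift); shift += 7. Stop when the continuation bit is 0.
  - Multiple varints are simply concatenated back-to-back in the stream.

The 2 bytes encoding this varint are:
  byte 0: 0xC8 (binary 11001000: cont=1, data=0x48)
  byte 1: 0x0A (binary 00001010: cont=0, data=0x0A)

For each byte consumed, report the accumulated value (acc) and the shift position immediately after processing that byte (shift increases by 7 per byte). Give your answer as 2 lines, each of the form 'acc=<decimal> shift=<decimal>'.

Answer: acc=72 shift=7
acc=1352 shift=14

Derivation:
byte 0=0xC8: payload=0x48=72, contrib = 72<<0 = 72; acc -> 72, shift -> 7
byte 1=0x0A: payload=0x0A=10, contrib = 10<<7 = 1280; acc -> 1352, shift -> 14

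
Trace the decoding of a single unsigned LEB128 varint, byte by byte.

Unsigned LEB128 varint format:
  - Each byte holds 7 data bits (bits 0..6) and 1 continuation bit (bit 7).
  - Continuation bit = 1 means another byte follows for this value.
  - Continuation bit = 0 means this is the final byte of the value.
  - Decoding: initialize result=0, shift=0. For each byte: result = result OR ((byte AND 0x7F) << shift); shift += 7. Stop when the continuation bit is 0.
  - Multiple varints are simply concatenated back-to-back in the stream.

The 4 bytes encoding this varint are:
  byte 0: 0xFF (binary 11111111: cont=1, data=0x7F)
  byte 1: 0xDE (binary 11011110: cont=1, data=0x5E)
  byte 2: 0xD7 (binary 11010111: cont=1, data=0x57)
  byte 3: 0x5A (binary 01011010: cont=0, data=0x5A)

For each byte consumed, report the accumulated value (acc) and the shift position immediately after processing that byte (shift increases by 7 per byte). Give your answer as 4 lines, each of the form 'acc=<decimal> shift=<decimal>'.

byte 0=0xFF: payload=0x7F=127, contrib = 127<<0 = 127; acc -> 127, shift -> 7
byte 1=0xDE: payload=0x5E=94, contrib = 94<<7 = 12032; acc -> 12159, shift -> 14
byte 2=0xD7: payload=0x57=87, contrib = 87<<14 = 1425408; acc -> 1437567, shift -> 21
byte 3=0x5A: payload=0x5A=90, contrib = 90<<21 = 188743680; acc -> 190181247, shift -> 28

Answer: acc=127 shift=7
acc=12159 shift=14
acc=1437567 shift=21
acc=190181247 shift=28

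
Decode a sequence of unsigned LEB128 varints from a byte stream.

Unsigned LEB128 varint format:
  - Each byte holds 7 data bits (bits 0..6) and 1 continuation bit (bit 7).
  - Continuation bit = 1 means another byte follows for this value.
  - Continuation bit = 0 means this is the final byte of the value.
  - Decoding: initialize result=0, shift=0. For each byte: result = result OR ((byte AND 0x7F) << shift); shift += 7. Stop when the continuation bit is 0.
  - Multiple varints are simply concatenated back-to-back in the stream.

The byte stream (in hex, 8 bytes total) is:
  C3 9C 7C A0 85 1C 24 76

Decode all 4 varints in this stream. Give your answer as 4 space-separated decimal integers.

Answer: 2035267 459424 36 118

Derivation:
  byte[0]=0xC3 cont=1 payload=0x43=67: acc |= 67<<0 -> acc=67 shift=7
  byte[1]=0x9C cont=1 payload=0x1C=28: acc |= 28<<7 -> acc=3651 shift=14
  byte[2]=0x7C cont=0 payload=0x7C=124: acc |= 124<<14 -> acc=2035267 shift=21 [end]
Varint 1: bytes[0:3] = C3 9C 7C -> value 2035267 (3 byte(s))
  byte[3]=0xA0 cont=1 payload=0x20=32: acc |= 32<<0 -> acc=32 shift=7
  byte[4]=0x85 cont=1 payload=0x05=5: acc |= 5<<7 -> acc=672 shift=14
  byte[5]=0x1C cont=0 payload=0x1C=28: acc |= 28<<14 -> acc=459424 shift=21 [end]
Varint 2: bytes[3:6] = A0 85 1C -> value 459424 (3 byte(s))
  byte[6]=0x24 cont=0 payload=0x24=36: acc |= 36<<0 -> acc=36 shift=7 [end]
Varint 3: bytes[6:7] = 24 -> value 36 (1 byte(s))
  byte[7]=0x76 cont=0 payload=0x76=118: acc |= 118<<0 -> acc=118 shift=7 [end]
Varint 4: bytes[7:8] = 76 -> value 118 (1 byte(s))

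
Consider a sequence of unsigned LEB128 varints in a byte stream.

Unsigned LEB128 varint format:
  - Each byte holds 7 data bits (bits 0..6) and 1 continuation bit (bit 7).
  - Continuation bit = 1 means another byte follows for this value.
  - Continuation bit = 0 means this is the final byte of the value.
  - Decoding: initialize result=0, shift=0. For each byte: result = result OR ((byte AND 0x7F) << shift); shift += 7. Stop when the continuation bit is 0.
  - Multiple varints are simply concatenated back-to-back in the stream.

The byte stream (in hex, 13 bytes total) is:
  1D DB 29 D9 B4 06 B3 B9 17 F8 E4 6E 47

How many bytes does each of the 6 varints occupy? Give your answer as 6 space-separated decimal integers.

  byte[0]=0x1D cont=0 payload=0x1D=29: acc |= 29<<0 -> acc=29 shift=7 [end]
Varint 1: bytes[0:1] = 1D -> value 29 (1 byte(s))
  byte[1]=0xDB cont=1 payload=0x5B=91: acc |= 91<<0 -> acc=91 shift=7
  byte[2]=0x29 cont=0 payload=0x29=41: acc |= 41<<7 -> acc=5339 shift=14 [end]
Varint 2: bytes[1:3] = DB 29 -> value 5339 (2 byte(s))
  byte[3]=0xD9 cont=1 payload=0x59=89: acc |= 89<<0 -> acc=89 shift=7
  byte[4]=0xB4 cont=1 payload=0x34=52: acc |= 52<<7 -> acc=6745 shift=14
  byte[5]=0x06 cont=0 payload=0x06=6: acc |= 6<<14 -> acc=105049 shift=21 [end]
Varint 3: bytes[3:6] = D9 B4 06 -> value 105049 (3 byte(s))
  byte[6]=0xB3 cont=1 payload=0x33=51: acc |= 51<<0 -> acc=51 shift=7
  byte[7]=0xB9 cont=1 payload=0x39=57: acc |= 57<<7 -> acc=7347 shift=14
  byte[8]=0x17 cont=0 payload=0x17=23: acc |= 23<<14 -> acc=384179 shift=21 [end]
Varint 4: bytes[6:9] = B3 B9 17 -> value 384179 (3 byte(s))
  byte[9]=0xF8 cont=1 payload=0x78=120: acc |= 120<<0 -> acc=120 shift=7
  byte[10]=0xE4 cont=1 payload=0x64=100: acc |= 100<<7 -> acc=12920 shift=14
  byte[11]=0x6E cont=0 payload=0x6E=110: acc |= 110<<14 -> acc=1815160 shift=21 [end]
Varint 5: bytes[9:12] = F8 E4 6E -> value 1815160 (3 byte(s))
  byte[12]=0x47 cont=0 payload=0x47=71: acc |= 71<<0 -> acc=71 shift=7 [end]
Varint 6: bytes[12:13] = 47 -> value 71 (1 byte(s))

Answer: 1 2 3 3 3 1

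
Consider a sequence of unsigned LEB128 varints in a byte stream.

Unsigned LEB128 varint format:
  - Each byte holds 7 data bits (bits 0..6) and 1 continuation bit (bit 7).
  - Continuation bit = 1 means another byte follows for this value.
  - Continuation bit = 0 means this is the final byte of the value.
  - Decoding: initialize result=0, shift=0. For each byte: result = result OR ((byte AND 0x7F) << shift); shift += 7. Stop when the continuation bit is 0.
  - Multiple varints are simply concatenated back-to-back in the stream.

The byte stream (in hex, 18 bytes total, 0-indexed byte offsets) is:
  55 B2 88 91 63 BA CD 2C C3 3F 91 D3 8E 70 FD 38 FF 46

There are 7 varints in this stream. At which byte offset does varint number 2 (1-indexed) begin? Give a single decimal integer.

  byte[0]=0x55 cont=0 payload=0x55=85: acc |= 85<<0 -> acc=85 shift=7 [end]
Varint 1: bytes[0:1] = 55 -> value 85 (1 byte(s))
  byte[1]=0xB2 cont=1 payload=0x32=50: acc |= 50<<0 -> acc=50 shift=7
  byte[2]=0x88 cont=1 payload=0x08=8: acc |= 8<<7 -> acc=1074 shift=14
  byte[3]=0x91 cont=1 payload=0x11=17: acc |= 17<<14 -> acc=279602 shift=21
  byte[4]=0x63 cont=0 payload=0x63=99: acc |= 99<<21 -> acc=207897650 shift=28 [end]
Varint 2: bytes[1:5] = B2 88 91 63 -> value 207897650 (4 byte(s))
  byte[5]=0xBA cont=1 payload=0x3A=58: acc |= 58<<0 -> acc=58 shift=7
  byte[6]=0xCD cont=1 payload=0x4D=77: acc |= 77<<7 -> acc=9914 shift=14
  byte[7]=0x2C cont=0 payload=0x2C=44: acc |= 44<<14 -> acc=730810 shift=21 [end]
Varint 3: bytes[5:8] = BA CD 2C -> value 730810 (3 byte(s))
  byte[8]=0xC3 cont=1 payload=0x43=67: acc |= 67<<0 -> acc=67 shift=7
  byte[9]=0x3F cont=0 payload=0x3F=63: acc |= 63<<7 -> acc=8131 shift=14 [end]
Varint 4: bytes[8:10] = C3 3F -> value 8131 (2 byte(s))
  byte[10]=0x91 cont=1 payload=0x11=17: acc |= 17<<0 -> acc=17 shift=7
  byte[11]=0xD3 cont=1 payload=0x53=83: acc |= 83<<7 -> acc=10641 shift=14
  byte[12]=0x8E cont=1 payload=0x0E=14: acc |= 14<<14 -> acc=240017 shift=21
  byte[13]=0x70 cont=0 payload=0x70=112: acc |= 112<<21 -> acc=235121041 shift=28 [end]
Varint 5: bytes[10:14] = 91 D3 8E 70 -> value 235121041 (4 byte(s))
  byte[14]=0xFD cont=1 payload=0x7D=125: acc |= 125<<0 -> acc=125 shift=7
  byte[15]=0x38 cont=0 payload=0x38=56: acc |= 56<<7 -> acc=7293 shift=14 [end]
Varint 6: bytes[14:16] = FD 38 -> value 7293 (2 byte(s))
  byte[16]=0xFF cont=1 payload=0x7F=127: acc |= 127<<0 -> acc=127 shift=7
  byte[17]=0x46 cont=0 payload=0x46=70: acc |= 70<<7 -> acc=9087 shift=14 [end]
Varint 7: bytes[16:18] = FF 46 -> value 9087 (2 byte(s))

Answer: 1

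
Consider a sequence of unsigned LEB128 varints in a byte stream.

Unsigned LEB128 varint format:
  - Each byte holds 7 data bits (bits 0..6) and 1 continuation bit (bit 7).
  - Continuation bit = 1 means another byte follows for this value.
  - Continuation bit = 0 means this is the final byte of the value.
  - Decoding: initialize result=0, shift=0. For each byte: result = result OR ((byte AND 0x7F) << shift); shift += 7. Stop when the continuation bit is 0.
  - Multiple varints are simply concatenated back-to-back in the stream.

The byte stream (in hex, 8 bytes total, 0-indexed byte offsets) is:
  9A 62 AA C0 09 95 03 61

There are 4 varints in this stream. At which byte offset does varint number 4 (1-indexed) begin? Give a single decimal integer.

Answer: 7

Derivation:
  byte[0]=0x9A cont=1 payload=0x1A=26: acc |= 26<<0 -> acc=26 shift=7
  byte[1]=0x62 cont=0 payload=0x62=98: acc |= 98<<7 -> acc=12570 shift=14 [end]
Varint 1: bytes[0:2] = 9A 62 -> value 12570 (2 byte(s))
  byte[2]=0xAA cont=1 payload=0x2A=42: acc |= 42<<0 -> acc=42 shift=7
  byte[3]=0xC0 cont=1 payload=0x40=64: acc |= 64<<7 -> acc=8234 shift=14
  byte[4]=0x09 cont=0 payload=0x09=9: acc |= 9<<14 -> acc=155690 shift=21 [end]
Varint 2: bytes[2:5] = AA C0 09 -> value 155690 (3 byte(s))
  byte[5]=0x95 cont=1 payload=0x15=21: acc |= 21<<0 -> acc=21 shift=7
  byte[6]=0x03 cont=0 payload=0x03=3: acc |= 3<<7 -> acc=405 shift=14 [end]
Varint 3: bytes[5:7] = 95 03 -> value 405 (2 byte(s))
  byte[7]=0x61 cont=0 payload=0x61=97: acc |= 97<<0 -> acc=97 shift=7 [end]
Varint 4: bytes[7:8] = 61 -> value 97 (1 byte(s))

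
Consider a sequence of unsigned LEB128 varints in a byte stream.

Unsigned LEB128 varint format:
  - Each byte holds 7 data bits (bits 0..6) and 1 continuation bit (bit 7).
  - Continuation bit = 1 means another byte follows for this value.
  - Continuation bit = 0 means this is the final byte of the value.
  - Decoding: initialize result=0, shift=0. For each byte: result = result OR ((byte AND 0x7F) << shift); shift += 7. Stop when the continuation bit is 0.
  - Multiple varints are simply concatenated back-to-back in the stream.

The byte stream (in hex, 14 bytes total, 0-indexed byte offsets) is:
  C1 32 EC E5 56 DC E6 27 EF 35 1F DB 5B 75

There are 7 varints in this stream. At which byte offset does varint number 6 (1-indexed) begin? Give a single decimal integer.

  byte[0]=0xC1 cont=1 payload=0x41=65: acc |= 65<<0 -> acc=65 shift=7
  byte[1]=0x32 cont=0 payload=0x32=50: acc |= 50<<7 -> acc=6465 shift=14 [end]
Varint 1: bytes[0:2] = C1 32 -> value 6465 (2 byte(s))
  byte[2]=0xEC cont=1 payload=0x6C=108: acc |= 108<<0 -> acc=108 shift=7
  byte[3]=0xE5 cont=1 payload=0x65=101: acc |= 101<<7 -> acc=13036 shift=14
  byte[4]=0x56 cont=0 payload=0x56=86: acc |= 86<<14 -> acc=1422060 shift=21 [end]
Varint 2: bytes[2:5] = EC E5 56 -> value 1422060 (3 byte(s))
  byte[5]=0xDC cont=1 payload=0x5C=92: acc |= 92<<0 -> acc=92 shift=7
  byte[6]=0xE6 cont=1 payload=0x66=102: acc |= 102<<7 -> acc=13148 shift=14
  byte[7]=0x27 cont=0 payload=0x27=39: acc |= 39<<14 -> acc=652124 shift=21 [end]
Varint 3: bytes[5:8] = DC E6 27 -> value 652124 (3 byte(s))
  byte[8]=0xEF cont=1 payload=0x6F=111: acc |= 111<<0 -> acc=111 shift=7
  byte[9]=0x35 cont=0 payload=0x35=53: acc |= 53<<7 -> acc=6895 shift=14 [end]
Varint 4: bytes[8:10] = EF 35 -> value 6895 (2 byte(s))
  byte[10]=0x1F cont=0 payload=0x1F=31: acc |= 31<<0 -> acc=31 shift=7 [end]
Varint 5: bytes[10:11] = 1F -> value 31 (1 byte(s))
  byte[11]=0xDB cont=1 payload=0x5B=91: acc |= 91<<0 -> acc=91 shift=7
  byte[12]=0x5B cont=0 payload=0x5B=91: acc |= 91<<7 -> acc=11739 shift=14 [end]
Varint 6: bytes[11:13] = DB 5B -> value 11739 (2 byte(s))
  byte[13]=0x75 cont=0 payload=0x75=117: acc |= 117<<0 -> acc=117 shift=7 [end]
Varint 7: bytes[13:14] = 75 -> value 117 (1 byte(s))

Answer: 11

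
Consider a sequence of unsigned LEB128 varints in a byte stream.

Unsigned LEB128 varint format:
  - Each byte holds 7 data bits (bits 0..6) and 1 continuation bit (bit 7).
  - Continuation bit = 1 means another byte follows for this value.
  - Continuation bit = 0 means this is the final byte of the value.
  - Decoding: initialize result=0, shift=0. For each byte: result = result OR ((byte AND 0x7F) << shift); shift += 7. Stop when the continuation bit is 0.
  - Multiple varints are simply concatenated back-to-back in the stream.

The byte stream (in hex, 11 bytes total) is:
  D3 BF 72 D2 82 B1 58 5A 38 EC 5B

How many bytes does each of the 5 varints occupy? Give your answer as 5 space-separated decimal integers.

Answer: 3 4 1 1 2

Derivation:
  byte[0]=0xD3 cont=1 payload=0x53=83: acc |= 83<<0 -> acc=83 shift=7
  byte[1]=0xBF cont=1 payload=0x3F=63: acc |= 63<<7 -> acc=8147 shift=14
  byte[2]=0x72 cont=0 payload=0x72=114: acc |= 114<<14 -> acc=1875923 shift=21 [end]
Varint 1: bytes[0:3] = D3 BF 72 -> value 1875923 (3 byte(s))
  byte[3]=0xD2 cont=1 payload=0x52=82: acc |= 82<<0 -> acc=82 shift=7
  byte[4]=0x82 cont=1 payload=0x02=2: acc |= 2<<7 -> acc=338 shift=14
  byte[5]=0xB1 cont=1 payload=0x31=49: acc |= 49<<14 -> acc=803154 shift=21
  byte[6]=0x58 cont=0 payload=0x58=88: acc |= 88<<21 -> acc=185352530 shift=28 [end]
Varint 2: bytes[3:7] = D2 82 B1 58 -> value 185352530 (4 byte(s))
  byte[7]=0x5A cont=0 payload=0x5A=90: acc |= 90<<0 -> acc=90 shift=7 [end]
Varint 3: bytes[7:8] = 5A -> value 90 (1 byte(s))
  byte[8]=0x38 cont=0 payload=0x38=56: acc |= 56<<0 -> acc=56 shift=7 [end]
Varint 4: bytes[8:9] = 38 -> value 56 (1 byte(s))
  byte[9]=0xEC cont=1 payload=0x6C=108: acc |= 108<<0 -> acc=108 shift=7
  byte[10]=0x5B cont=0 payload=0x5B=91: acc |= 91<<7 -> acc=11756 shift=14 [end]
Varint 5: bytes[9:11] = EC 5B -> value 11756 (2 byte(s))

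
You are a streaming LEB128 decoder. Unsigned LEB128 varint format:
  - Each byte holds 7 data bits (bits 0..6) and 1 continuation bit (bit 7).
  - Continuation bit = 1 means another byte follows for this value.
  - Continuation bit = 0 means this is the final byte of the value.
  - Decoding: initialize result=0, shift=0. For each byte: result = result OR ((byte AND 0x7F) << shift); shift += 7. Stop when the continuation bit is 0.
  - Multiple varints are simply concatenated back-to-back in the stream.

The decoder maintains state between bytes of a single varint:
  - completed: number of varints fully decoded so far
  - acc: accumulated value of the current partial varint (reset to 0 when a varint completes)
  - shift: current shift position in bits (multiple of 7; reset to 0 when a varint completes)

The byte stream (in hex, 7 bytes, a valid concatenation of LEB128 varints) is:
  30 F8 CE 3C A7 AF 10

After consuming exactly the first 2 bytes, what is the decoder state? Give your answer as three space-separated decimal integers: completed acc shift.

byte[0]=0x30 cont=0 payload=0x30: varint #1 complete (value=48); reset -> completed=1 acc=0 shift=0
byte[1]=0xF8 cont=1 payload=0x78: acc |= 120<<0 -> completed=1 acc=120 shift=7

Answer: 1 120 7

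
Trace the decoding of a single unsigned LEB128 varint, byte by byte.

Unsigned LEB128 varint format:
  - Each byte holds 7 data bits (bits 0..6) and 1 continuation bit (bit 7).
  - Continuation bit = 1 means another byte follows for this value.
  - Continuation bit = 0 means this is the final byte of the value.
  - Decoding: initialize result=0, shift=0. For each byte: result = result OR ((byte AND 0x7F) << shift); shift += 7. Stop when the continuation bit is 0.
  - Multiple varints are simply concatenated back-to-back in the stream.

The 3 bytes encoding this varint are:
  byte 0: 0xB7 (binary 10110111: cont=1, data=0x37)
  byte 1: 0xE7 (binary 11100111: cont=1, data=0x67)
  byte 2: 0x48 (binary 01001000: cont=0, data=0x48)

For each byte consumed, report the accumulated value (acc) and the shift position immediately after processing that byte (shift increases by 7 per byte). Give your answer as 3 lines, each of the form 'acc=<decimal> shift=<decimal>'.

Answer: acc=55 shift=7
acc=13239 shift=14
acc=1192887 shift=21

Derivation:
byte 0=0xB7: payload=0x37=55, contrib = 55<<0 = 55; acc -> 55, shift -> 7
byte 1=0xE7: payload=0x67=103, contrib = 103<<7 = 13184; acc -> 13239, shift -> 14
byte 2=0x48: payload=0x48=72, contrib = 72<<14 = 1179648; acc -> 1192887, shift -> 21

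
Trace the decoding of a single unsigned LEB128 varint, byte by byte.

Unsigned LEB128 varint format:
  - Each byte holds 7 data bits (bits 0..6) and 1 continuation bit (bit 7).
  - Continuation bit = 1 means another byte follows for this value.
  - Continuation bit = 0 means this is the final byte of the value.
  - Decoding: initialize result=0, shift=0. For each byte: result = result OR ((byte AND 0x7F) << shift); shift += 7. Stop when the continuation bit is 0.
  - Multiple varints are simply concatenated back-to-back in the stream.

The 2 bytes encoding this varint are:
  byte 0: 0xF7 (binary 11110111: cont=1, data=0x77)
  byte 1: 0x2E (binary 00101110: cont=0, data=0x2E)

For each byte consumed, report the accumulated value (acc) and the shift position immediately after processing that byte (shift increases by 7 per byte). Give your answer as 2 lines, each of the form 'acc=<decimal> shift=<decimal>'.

Answer: acc=119 shift=7
acc=6007 shift=14

Derivation:
byte 0=0xF7: payload=0x77=119, contrib = 119<<0 = 119; acc -> 119, shift -> 7
byte 1=0x2E: payload=0x2E=46, contrib = 46<<7 = 5888; acc -> 6007, shift -> 14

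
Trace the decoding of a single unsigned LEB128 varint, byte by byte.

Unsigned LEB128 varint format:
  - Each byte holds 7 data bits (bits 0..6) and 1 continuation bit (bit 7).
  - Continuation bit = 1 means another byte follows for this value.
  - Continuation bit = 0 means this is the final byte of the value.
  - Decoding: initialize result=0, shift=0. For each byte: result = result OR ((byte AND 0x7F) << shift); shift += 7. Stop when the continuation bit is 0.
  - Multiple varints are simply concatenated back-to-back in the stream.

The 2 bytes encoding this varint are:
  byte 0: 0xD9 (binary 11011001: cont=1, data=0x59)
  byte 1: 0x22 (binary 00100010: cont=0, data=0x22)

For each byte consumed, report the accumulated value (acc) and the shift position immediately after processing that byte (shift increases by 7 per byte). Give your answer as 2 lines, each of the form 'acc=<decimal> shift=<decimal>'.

Answer: acc=89 shift=7
acc=4441 shift=14

Derivation:
byte 0=0xD9: payload=0x59=89, contrib = 89<<0 = 89; acc -> 89, shift -> 7
byte 1=0x22: payload=0x22=34, contrib = 34<<7 = 4352; acc -> 4441, shift -> 14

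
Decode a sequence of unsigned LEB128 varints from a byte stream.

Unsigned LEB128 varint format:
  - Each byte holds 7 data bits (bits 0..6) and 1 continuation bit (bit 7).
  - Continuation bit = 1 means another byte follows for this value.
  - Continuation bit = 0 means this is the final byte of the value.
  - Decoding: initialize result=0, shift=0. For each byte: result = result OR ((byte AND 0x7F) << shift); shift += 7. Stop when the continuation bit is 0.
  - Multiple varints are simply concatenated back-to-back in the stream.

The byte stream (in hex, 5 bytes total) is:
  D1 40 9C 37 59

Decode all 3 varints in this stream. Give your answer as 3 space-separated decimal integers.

Answer: 8273 7068 89

Derivation:
  byte[0]=0xD1 cont=1 payload=0x51=81: acc |= 81<<0 -> acc=81 shift=7
  byte[1]=0x40 cont=0 payload=0x40=64: acc |= 64<<7 -> acc=8273 shift=14 [end]
Varint 1: bytes[0:2] = D1 40 -> value 8273 (2 byte(s))
  byte[2]=0x9C cont=1 payload=0x1C=28: acc |= 28<<0 -> acc=28 shift=7
  byte[3]=0x37 cont=0 payload=0x37=55: acc |= 55<<7 -> acc=7068 shift=14 [end]
Varint 2: bytes[2:4] = 9C 37 -> value 7068 (2 byte(s))
  byte[4]=0x59 cont=0 payload=0x59=89: acc |= 89<<0 -> acc=89 shift=7 [end]
Varint 3: bytes[4:5] = 59 -> value 89 (1 byte(s))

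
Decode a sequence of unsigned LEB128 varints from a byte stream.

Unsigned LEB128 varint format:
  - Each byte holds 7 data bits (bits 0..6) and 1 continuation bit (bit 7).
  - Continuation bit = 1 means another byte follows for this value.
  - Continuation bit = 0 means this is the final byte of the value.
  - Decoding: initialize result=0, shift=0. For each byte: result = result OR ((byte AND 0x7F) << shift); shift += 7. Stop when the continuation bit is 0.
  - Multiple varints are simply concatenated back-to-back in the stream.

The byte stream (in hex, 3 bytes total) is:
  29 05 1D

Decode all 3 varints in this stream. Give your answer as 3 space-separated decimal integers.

Answer: 41 5 29

Derivation:
  byte[0]=0x29 cont=0 payload=0x29=41: acc |= 41<<0 -> acc=41 shift=7 [end]
Varint 1: bytes[0:1] = 29 -> value 41 (1 byte(s))
  byte[1]=0x05 cont=0 payload=0x05=5: acc |= 5<<0 -> acc=5 shift=7 [end]
Varint 2: bytes[1:2] = 05 -> value 5 (1 byte(s))
  byte[2]=0x1D cont=0 payload=0x1D=29: acc |= 29<<0 -> acc=29 shift=7 [end]
Varint 3: bytes[2:3] = 1D -> value 29 (1 byte(s))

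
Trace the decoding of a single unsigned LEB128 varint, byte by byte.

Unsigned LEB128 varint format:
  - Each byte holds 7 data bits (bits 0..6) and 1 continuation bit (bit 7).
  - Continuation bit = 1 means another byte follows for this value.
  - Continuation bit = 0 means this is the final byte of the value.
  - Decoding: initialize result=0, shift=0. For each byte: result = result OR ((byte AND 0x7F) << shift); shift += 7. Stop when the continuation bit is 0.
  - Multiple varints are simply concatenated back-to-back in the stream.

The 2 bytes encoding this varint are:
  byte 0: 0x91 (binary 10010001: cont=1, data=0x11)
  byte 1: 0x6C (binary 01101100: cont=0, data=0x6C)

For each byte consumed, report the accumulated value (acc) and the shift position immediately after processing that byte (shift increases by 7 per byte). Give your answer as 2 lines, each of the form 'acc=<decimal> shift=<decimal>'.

byte 0=0x91: payload=0x11=17, contrib = 17<<0 = 17; acc -> 17, shift -> 7
byte 1=0x6C: payload=0x6C=108, contrib = 108<<7 = 13824; acc -> 13841, shift -> 14

Answer: acc=17 shift=7
acc=13841 shift=14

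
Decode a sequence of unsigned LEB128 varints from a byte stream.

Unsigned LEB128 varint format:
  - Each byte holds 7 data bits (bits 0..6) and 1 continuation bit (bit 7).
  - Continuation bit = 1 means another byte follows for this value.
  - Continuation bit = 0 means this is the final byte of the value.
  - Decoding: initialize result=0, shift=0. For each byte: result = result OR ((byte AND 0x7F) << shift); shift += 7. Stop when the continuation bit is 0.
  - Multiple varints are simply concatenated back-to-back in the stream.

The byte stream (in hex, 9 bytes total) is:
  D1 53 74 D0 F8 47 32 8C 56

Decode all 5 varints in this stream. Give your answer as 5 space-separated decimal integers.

  byte[0]=0xD1 cont=1 payload=0x51=81: acc |= 81<<0 -> acc=81 shift=7
  byte[1]=0x53 cont=0 payload=0x53=83: acc |= 83<<7 -> acc=10705 shift=14 [end]
Varint 1: bytes[0:2] = D1 53 -> value 10705 (2 byte(s))
  byte[2]=0x74 cont=0 payload=0x74=116: acc |= 116<<0 -> acc=116 shift=7 [end]
Varint 2: bytes[2:3] = 74 -> value 116 (1 byte(s))
  byte[3]=0xD0 cont=1 payload=0x50=80: acc |= 80<<0 -> acc=80 shift=7
  byte[4]=0xF8 cont=1 payload=0x78=120: acc |= 120<<7 -> acc=15440 shift=14
  byte[5]=0x47 cont=0 payload=0x47=71: acc |= 71<<14 -> acc=1178704 shift=21 [end]
Varint 3: bytes[3:6] = D0 F8 47 -> value 1178704 (3 byte(s))
  byte[6]=0x32 cont=0 payload=0x32=50: acc |= 50<<0 -> acc=50 shift=7 [end]
Varint 4: bytes[6:7] = 32 -> value 50 (1 byte(s))
  byte[7]=0x8C cont=1 payload=0x0C=12: acc |= 12<<0 -> acc=12 shift=7
  byte[8]=0x56 cont=0 payload=0x56=86: acc |= 86<<7 -> acc=11020 shift=14 [end]
Varint 5: bytes[7:9] = 8C 56 -> value 11020 (2 byte(s))

Answer: 10705 116 1178704 50 11020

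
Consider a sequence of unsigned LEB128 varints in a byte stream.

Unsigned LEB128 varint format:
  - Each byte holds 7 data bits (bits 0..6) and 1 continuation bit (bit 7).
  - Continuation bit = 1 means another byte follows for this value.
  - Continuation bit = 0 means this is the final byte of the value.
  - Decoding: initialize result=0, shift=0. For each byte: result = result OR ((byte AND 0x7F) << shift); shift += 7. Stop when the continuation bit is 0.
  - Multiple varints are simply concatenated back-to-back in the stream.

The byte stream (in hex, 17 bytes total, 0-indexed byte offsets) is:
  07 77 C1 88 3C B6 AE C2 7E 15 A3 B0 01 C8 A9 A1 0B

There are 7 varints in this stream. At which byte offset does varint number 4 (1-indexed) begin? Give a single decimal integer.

Answer: 5

Derivation:
  byte[0]=0x07 cont=0 payload=0x07=7: acc |= 7<<0 -> acc=7 shift=7 [end]
Varint 1: bytes[0:1] = 07 -> value 7 (1 byte(s))
  byte[1]=0x77 cont=0 payload=0x77=119: acc |= 119<<0 -> acc=119 shift=7 [end]
Varint 2: bytes[1:2] = 77 -> value 119 (1 byte(s))
  byte[2]=0xC1 cont=1 payload=0x41=65: acc |= 65<<0 -> acc=65 shift=7
  byte[3]=0x88 cont=1 payload=0x08=8: acc |= 8<<7 -> acc=1089 shift=14
  byte[4]=0x3C cont=0 payload=0x3C=60: acc |= 60<<14 -> acc=984129 shift=21 [end]
Varint 3: bytes[2:5] = C1 88 3C -> value 984129 (3 byte(s))
  byte[5]=0xB6 cont=1 payload=0x36=54: acc |= 54<<0 -> acc=54 shift=7
  byte[6]=0xAE cont=1 payload=0x2E=46: acc |= 46<<7 -> acc=5942 shift=14
  byte[7]=0xC2 cont=1 payload=0x42=66: acc |= 66<<14 -> acc=1087286 shift=21
  byte[8]=0x7E cont=0 payload=0x7E=126: acc |= 126<<21 -> acc=265328438 shift=28 [end]
Varint 4: bytes[5:9] = B6 AE C2 7E -> value 265328438 (4 byte(s))
  byte[9]=0x15 cont=0 payload=0x15=21: acc |= 21<<0 -> acc=21 shift=7 [end]
Varint 5: bytes[9:10] = 15 -> value 21 (1 byte(s))
  byte[10]=0xA3 cont=1 payload=0x23=35: acc |= 35<<0 -> acc=35 shift=7
  byte[11]=0xB0 cont=1 payload=0x30=48: acc |= 48<<7 -> acc=6179 shift=14
  byte[12]=0x01 cont=0 payload=0x01=1: acc |= 1<<14 -> acc=22563 shift=21 [end]
Varint 6: bytes[10:13] = A3 B0 01 -> value 22563 (3 byte(s))
  byte[13]=0xC8 cont=1 payload=0x48=72: acc |= 72<<0 -> acc=72 shift=7
  byte[14]=0xA9 cont=1 payload=0x29=41: acc |= 41<<7 -> acc=5320 shift=14
  byte[15]=0xA1 cont=1 payload=0x21=33: acc |= 33<<14 -> acc=545992 shift=21
  byte[16]=0x0B cont=0 payload=0x0B=11: acc |= 11<<21 -> acc=23614664 shift=28 [end]
Varint 7: bytes[13:17] = C8 A9 A1 0B -> value 23614664 (4 byte(s))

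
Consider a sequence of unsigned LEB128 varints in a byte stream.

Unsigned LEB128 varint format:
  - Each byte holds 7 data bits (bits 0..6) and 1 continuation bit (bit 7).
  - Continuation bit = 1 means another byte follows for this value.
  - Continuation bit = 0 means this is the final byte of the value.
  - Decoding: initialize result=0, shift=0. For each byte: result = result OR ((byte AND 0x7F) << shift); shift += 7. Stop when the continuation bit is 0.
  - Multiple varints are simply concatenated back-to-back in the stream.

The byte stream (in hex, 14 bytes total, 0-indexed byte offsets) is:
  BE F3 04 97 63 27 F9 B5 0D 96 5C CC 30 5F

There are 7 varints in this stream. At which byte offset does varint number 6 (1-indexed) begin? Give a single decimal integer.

  byte[0]=0xBE cont=1 payload=0x3E=62: acc |= 62<<0 -> acc=62 shift=7
  byte[1]=0xF3 cont=1 payload=0x73=115: acc |= 115<<7 -> acc=14782 shift=14
  byte[2]=0x04 cont=0 payload=0x04=4: acc |= 4<<14 -> acc=80318 shift=21 [end]
Varint 1: bytes[0:3] = BE F3 04 -> value 80318 (3 byte(s))
  byte[3]=0x97 cont=1 payload=0x17=23: acc |= 23<<0 -> acc=23 shift=7
  byte[4]=0x63 cont=0 payload=0x63=99: acc |= 99<<7 -> acc=12695 shift=14 [end]
Varint 2: bytes[3:5] = 97 63 -> value 12695 (2 byte(s))
  byte[5]=0x27 cont=0 payload=0x27=39: acc |= 39<<0 -> acc=39 shift=7 [end]
Varint 3: bytes[5:6] = 27 -> value 39 (1 byte(s))
  byte[6]=0xF9 cont=1 payload=0x79=121: acc |= 121<<0 -> acc=121 shift=7
  byte[7]=0xB5 cont=1 payload=0x35=53: acc |= 53<<7 -> acc=6905 shift=14
  byte[8]=0x0D cont=0 payload=0x0D=13: acc |= 13<<14 -> acc=219897 shift=21 [end]
Varint 4: bytes[6:9] = F9 B5 0D -> value 219897 (3 byte(s))
  byte[9]=0x96 cont=1 payload=0x16=22: acc |= 22<<0 -> acc=22 shift=7
  byte[10]=0x5C cont=0 payload=0x5C=92: acc |= 92<<7 -> acc=11798 shift=14 [end]
Varint 5: bytes[9:11] = 96 5C -> value 11798 (2 byte(s))
  byte[11]=0xCC cont=1 payload=0x4C=76: acc |= 76<<0 -> acc=76 shift=7
  byte[12]=0x30 cont=0 payload=0x30=48: acc |= 48<<7 -> acc=6220 shift=14 [end]
Varint 6: bytes[11:13] = CC 30 -> value 6220 (2 byte(s))
  byte[13]=0x5F cont=0 payload=0x5F=95: acc |= 95<<0 -> acc=95 shift=7 [end]
Varint 7: bytes[13:14] = 5F -> value 95 (1 byte(s))

Answer: 11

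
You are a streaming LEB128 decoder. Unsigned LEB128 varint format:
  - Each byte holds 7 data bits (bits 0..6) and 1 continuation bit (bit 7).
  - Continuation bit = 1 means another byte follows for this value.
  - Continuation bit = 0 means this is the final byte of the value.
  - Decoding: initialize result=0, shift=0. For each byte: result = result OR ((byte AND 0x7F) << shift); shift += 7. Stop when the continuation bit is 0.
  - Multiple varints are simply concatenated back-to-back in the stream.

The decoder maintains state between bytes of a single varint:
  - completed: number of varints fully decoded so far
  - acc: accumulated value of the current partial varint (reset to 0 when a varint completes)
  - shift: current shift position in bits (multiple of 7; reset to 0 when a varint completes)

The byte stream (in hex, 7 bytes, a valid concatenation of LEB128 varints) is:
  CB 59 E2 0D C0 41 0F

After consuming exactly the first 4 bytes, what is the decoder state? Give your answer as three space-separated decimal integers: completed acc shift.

byte[0]=0xCB cont=1 payload=0x4B: acc |= 75<<0 -> completed=0 acc=75 shift=7
byte[1]=0x59 cont=0 payload=0x59: varint #1 complete (value=11467); reset -> completed=1 acc=0 shift=0
byte[2]=0xE2 cont=1 payload=0x62: acc |= 98<<0 -> completed=1 acc=98 shift=7
byte[3]=0x0D cont=0 payload=0x0D: varint #2 complete (value=1762); reset -> completed=2 acc=0 shift=0

Answer: 2 0 0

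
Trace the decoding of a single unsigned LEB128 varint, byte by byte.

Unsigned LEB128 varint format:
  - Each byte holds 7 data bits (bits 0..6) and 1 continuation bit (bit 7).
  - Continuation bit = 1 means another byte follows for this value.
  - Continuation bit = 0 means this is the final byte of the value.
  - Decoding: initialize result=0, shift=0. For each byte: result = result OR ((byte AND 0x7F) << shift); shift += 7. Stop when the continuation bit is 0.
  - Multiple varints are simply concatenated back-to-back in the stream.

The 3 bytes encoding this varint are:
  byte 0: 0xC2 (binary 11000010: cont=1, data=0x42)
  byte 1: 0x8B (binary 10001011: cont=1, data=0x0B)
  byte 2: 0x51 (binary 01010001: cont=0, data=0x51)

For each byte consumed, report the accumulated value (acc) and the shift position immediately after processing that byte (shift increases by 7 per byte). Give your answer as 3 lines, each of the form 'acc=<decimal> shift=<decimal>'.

Answer: acc=66 shift=7
acc=1474 shift=14
acc=1328578 shift=21

Derivation:
byte 0=0xC2: payload=0x42=66, contrib = 66<<0 = 66; acc -> 66, shift -> 7
byte 1=0x8B: payload=0x0B=11, contrib = 11<<7 = 1408; acc -> 1474, shift -> 14
byte 2=0x51: payload=0x51=81, contrib = 81<<14 = 1327104; acc -> 1328578, shift -> 21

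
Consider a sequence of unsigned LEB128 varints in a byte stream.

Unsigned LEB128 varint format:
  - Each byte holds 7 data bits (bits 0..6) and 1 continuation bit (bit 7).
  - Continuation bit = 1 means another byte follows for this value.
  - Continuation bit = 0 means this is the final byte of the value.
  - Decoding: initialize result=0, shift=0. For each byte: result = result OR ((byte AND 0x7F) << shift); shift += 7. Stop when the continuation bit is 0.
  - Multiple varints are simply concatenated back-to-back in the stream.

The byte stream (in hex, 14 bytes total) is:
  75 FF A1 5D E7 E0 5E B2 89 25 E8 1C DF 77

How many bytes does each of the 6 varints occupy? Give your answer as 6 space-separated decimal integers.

Answer: 1 3 3 3 2 2

Derivation:
  byte[0]=0x75 cont=0 payload=0x75=117: acc |= 117<<0 -> acc=117 shift=7 [end]
Varint 1: bytes[0:1] = 75 -> value 117 (1 byte(s))
  byte[1]=0xFF cont=1 payload=0x7F=127: acc |= 127<<0 -> acc=127 shift=7
  byte[2]=0xA1 cont=1 payload=0x21=33: acc |= 33<<7 -> acc=4351 shift=14
  byte[3]=0x5D cont=0 payload=0x5D=93: acc |= 93<<14 -> acc=1528063 shift=21 [end]
Varint 2: bytes[1:4] = FF A1 5D -> value 1528063 (3 byte(s))
  byte[4]=0xE7 cont=1 payload=0x67=103: acc |= 103<<0 -> acc=103 shift=7
  byte[5]=0xE0 cont=1 payload=0x60=96: acc |= 96<<7 -> acc=12391 shift=14
  byte[6]=0x5E cont=0 payload=0x5E=94: acc |= 94<<14 -> acc=1552487 shift=21 [end]
Varint 3: bytes[4:7] = E7 E0 5E -> value 1552487 (3 byte(s))
  byte[7]=0xB2 cont=1 payload=0x32=50: acc |= 50<<0 -> acc=50 shift=7
  byte[8]=0x89 cont=1 payload=0x09=9: acc |= 9<<7 -> acc=1202 shift=14
  byte[9]=0x25 cont=0 payload=0x25=37: acc |= 37<<14 -> acc=607410 shift=21 [end]
Varint 4: bytes[7:10] = B2 89 25 -> value 607410 (3 byte(s))
  byte[10]=0xE8 cont=1 payload=0x68=104: acc |= 104<<0 -> acc=104 shift=7
  byte[11]=0x1C cont=0 payload=0x1C=28: acc |= 28<<7 -> acc=3688 shift=14 [end]
Varint 5: bytes[10:12] = E8 1C -> value 3688 (2 byte(s))
  byte[12]=0xDF cont=1 payload=0x5F=95: acc |= 95<<0 -> acc=95 shift=7
  byte[13]=0x77 cont=0 payload=0x77=119: acc |= 119<<7 -> acc=15327 shift=14 [end]
Varint 6: bytes[12:14] = DF 77 -> value 15327 (2 byte(s))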